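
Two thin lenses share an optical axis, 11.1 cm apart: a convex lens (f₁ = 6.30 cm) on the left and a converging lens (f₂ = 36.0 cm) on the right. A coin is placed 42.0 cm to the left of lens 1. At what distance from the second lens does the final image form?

Lens 1: 1/d_i1 = 1/f₁ − 1/d_o1 = 1/(6.30) − 1/(42.0) = 0.1349, so d_i1 = 7.412 cm.
The intermediate image is 7.412 cm to the right of lens 1, which is 11.1 − (7.412) = 3.688 cm to the left of lens 2, so d_o2 = +3.688 cm.
Lens 2: 1/d_i2 = 1/f₂ − 1/d_o2 = 1/(36.0) − 1/(3.688) = -0.2434, so d_i2 = -4.11 cm.
The final image is virtual, 4.11 cm to the left of lens 2 (overall magnification ≈ -0.20).

4.11 cm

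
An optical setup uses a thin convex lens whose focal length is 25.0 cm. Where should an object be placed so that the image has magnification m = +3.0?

m = −d_i/d_o ⇒ d_i = −m·d_o.
1/f = 1/d_o + 1/d_i = 1/d_o − 1/(m·d_o) = (1 − 1/m)/d_o, so d_o = f(1 − 1/m) = (25.00)(1 − 1/(+3.0)) = 16.7 cm.

16.7 cm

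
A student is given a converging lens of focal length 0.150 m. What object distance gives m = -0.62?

m = −d_i/d_o ⇒ d_i = −m·d_o.
1/f = 1/d_o + 1/d_i = 1/d_o − 1/(m·d_o) = (1 − 1/m)/d_o, so d_o = f(1 − 1/m) = (0.1500)(1 − 1/(-0.62)) = 0.392 m.

0.392 m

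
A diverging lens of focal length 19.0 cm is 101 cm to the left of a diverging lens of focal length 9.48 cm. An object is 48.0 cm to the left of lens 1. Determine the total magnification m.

f₁ = −19.0 cm (diverging).
Lens 1: 1/d_i1 = 1/(-19.0) − 1/(48.0) = -0.07346, so d_i1 = -13.61 cm; m₁ = −d_i1/d_o1 = +0.2835.
d_o2 = 101 − (-13.61) = 114.6 cm.
f₂ = −9.48 cm (diverging).
Lens 2: 1/d_i2 = 1/(-9.48) − 1/(114.6) = -0.1142, so d_i2 = -8.756 cm; m₂ = −d_i2/d_o2 = +0.07640.
m = m₁·m₂ = (+0.2835)(+0.07640) = +0.0217.

m = +0.0217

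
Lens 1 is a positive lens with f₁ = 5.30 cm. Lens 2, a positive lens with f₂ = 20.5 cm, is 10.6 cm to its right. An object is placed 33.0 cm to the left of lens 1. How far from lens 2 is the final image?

5.42 cm

Lens 1: 1/d_i1 = 1/f₁ − 1/d_o1 = 1/(5.30) − 1/(33.0) = 0.1584, so d_i1 = 6.314 cm.
The intermediate image is 6.314 cm to the right of lens 1, which is 10.6 − (6.314) = 4.286 cm to the left of lens 2, so d_o2 = +4.286 cm.
Lens 2: 1/d_i2 = 1/f₂ − 1/d_o2 = 1/(20.5) − 1/(4.286) = -0.1845, so d_i2 = -5.42 cm.
The final image is virtual, 5.42 cm to the left of lens 2 (overall magnification ≈ -0.24).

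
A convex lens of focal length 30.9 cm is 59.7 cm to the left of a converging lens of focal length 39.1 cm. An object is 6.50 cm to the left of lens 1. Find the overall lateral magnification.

Lens 1: 1/d_i1 = 1/(30.9) − 1/(6.50) = -0.1215, so d_i1 = -8.232 cm; m₁ = −d_i1/d_o1 = +1.266.
d_o2 = 59.7 − (-8.232) = 67.93 cm.
Lens 2: 1/d_i2 = 1/(39.1) − 1/(67.93) = 0.01085, so d_i2 = 92.13 cm; m₂ = −d_i2/d_o2 = -1.356.
m = m₁·m₂ = (+1.266)(-1.356) = -1.72.

m = -1.72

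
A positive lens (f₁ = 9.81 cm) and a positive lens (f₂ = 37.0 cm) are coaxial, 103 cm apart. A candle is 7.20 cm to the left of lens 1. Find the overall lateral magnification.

Lens 1: 1/d_i1 = 1/(9.81) − 1/(7.20) = -0.03695, so d_i1 = -27.06 cm; m₁ = −d_i1/d_o1 = +3.758.
d_o2 = 103 − (-27.06) = 130.1 cm.
Lens 2: 1/d_i2 = 1/(37.0) − 1/(130.1) = 0.01934, so d_i2 = 51.70 cm; m₂ = −d_i2/d_o2 = -0.3974.
m = m₁·m₂ = (+3.758)(-0.3974) = -1.49.

m = -1.49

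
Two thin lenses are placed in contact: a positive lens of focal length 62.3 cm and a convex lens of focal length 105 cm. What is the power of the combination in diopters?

P = +2.56 D

P₁ = 1/f₁ = 1/(0.623 m) = +1.605 D; P₂ = 1/f₂ = 1/(1.05 m) = +0.9524 D.
For thin lenses in contact, P = P₁ + P₂ = (+1.605) + (+0.9524) = +2.56 D.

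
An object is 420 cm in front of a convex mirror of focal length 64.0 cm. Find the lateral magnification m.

For a convex mirror, f = -64.0 cm.
1/d_i = 1/f − 1/d_o = 1/(-64.00) − 1/(420) = -0.01801, so d_i = -55.54 cm.
m = −d_i/d_o = −(-55.54)/(420) = +0.132.
The image is virtual, upright and reduced, behind the mirror.

m = +0.132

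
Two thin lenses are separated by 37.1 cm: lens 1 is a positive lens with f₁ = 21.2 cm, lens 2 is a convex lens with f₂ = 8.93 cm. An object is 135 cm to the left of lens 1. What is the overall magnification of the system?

m = +0.551

Lens 1: 1/d_i1 = 1/(21.2) − 1/(135) = 0.03976, so d_i1 = 25.15 cm; m₁ = −d_i1/d_o1 = -0.1863.
d_o2 = 37.1 − (25.15) = 11.95 cm.
Lens 2: 1/d_i2 = 1/(8.93) − 1/(11.95) = 0.02830, so d_i2 = 35.34 cm; m₂ = −d_i2/d_o2 = -2.957.
m = m₁·m₂ = (-0.1863)(-2.957) = +0.551.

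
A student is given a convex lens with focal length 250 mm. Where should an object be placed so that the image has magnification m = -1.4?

429 mm

m = −d_i/d_o ⇒ d_i = −m·d_o.
1/f = 1/d_o + 1/d_i = 1/d_o − 1/(m·d_o) = (1 − 1/m)/d_o, so d_o = f(1 − 1/m) = (250.0)(1 − 1/(-1.4)) = 429 mm.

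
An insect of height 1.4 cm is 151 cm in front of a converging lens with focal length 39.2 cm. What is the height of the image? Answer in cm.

1/d_i = 1/f − 1/d_o = 1/(39.20) − 1/(151) = 0.01889, so d_i = 52.94 cm.
m = −d_i/d_o = -0.3506.
|h_i| = |m|·h_o = 0.3506 × 1.4 = 0.491 cm. The image is real, inverted and reduced, on the far side of the lens.

0.491 cm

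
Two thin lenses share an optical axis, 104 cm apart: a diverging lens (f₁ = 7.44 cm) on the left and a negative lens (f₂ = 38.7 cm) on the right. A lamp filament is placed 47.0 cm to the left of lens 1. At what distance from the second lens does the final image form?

Lens 1 is diverging, so f₁ = −7.44 cm.
Lens 1: 1/d_i1 = 1/f₁ − 1/d_o1 = 1/(-7.44) − 1/(47.0) = -0.1557, so d_i1 = -6.423 cm.
The intermediate image is 6.423 cm to the left of lens 1 (virtual), which is 104 − (-6.423) = 110.4 cm to the left of lens 2, so d_o2 = +110.4 cm.
Lens 2 is diverging, so f₂ = −38.7 cm.
Lens 2: 1/d_i2 = 1/f₂ − 1/d_o2 = 1/(-38.7) − 1/(110.4) = -0.03490, so d_i2 = -28.7 cm.
The final image is virtual, 28.7 cm to the left of lens 2 (overall magnification ≈ 0.035).

28.7 cm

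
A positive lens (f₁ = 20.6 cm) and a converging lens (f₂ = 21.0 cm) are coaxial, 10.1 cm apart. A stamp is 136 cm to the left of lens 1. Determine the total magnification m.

Lens 1: 1/d_i1 = 1/(20.6) − 1/(136) = 0.04119, so d_i1 = 24.28 cm; m₁ = −d_i1/d_o1 = -0.1785.
d_o2 = 10.1 − (24.28) = -14.18 cm (virtual object).
Lens 2: 1/d_i2 = 1/(21.0) − 1/(-14.18) = 0.1181, so d_i2 = 8.464 cm; m₂ = −d_i2/d_o2 = +0.5969.
m = m₁·m₂ = (-0.1785)(+0.5969) = -0.107.

m = -0.107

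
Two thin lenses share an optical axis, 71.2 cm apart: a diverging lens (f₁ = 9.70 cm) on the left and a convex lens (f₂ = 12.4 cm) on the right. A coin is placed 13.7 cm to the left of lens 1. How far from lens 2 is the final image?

14.8 cm

Lens 1 is diverging, so f₁ = −9.70 cm.
Lens 1: 1/d_i1 = 1/f₁ − 1/d_o1 = 1/(-9.70) − 1/(13.7) = -0.1761, so d_i1 = -5.679 cm.
The intermediate image is 5.679 cm to the left of lens 1 (virtual), which is 71.2 − (-5.679) = 76.88 cm to the left of lens 2, so d_o2 = +76.88 cm.
Lens 2: 1/d_i2 = 1/f₂ − 1/d_o2 = 1/(12.4) − 1/(76.88) = 0.06764, so d_i2 = 14.8 cm.
The final image is real, 14.8 cm to the right of lens 2 (overall magnification ≈ -0.080).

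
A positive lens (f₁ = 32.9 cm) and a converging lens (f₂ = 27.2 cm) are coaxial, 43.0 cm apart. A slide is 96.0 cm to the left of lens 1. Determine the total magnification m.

m = -0.414

Lens 1: 1/d_i1 = 1/(32.9) − 1/(96.0) = 0.01998, so d_i1 = 50.05 cm; m₁ = −d_i1/d_o1 = -0.5214.
d_o2 = 43.0 − (50.05) = -7.050 cm (virtual object).
Lens 2: 1/d_i2 = 1/(27.2) − 1/(-7.050) = 0.1786, so d_i2 = 5.599 cm; m₂ = −d_i2/d_o2 = +0.7942.
m = m₁·m₂ = (-0.5214)(+0.7942) = -0.414.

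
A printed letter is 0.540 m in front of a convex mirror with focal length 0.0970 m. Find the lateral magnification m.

m = +0.152

For a convex mirror, f = -0.0970 m.
1/d_i = 1/f − 1/d_o = 1/(-0.09700) − 1/(0.540) = -12.16, so d_i = -0.08223 m.
m = −d_i/d_o = −(-0.08223)/(0.540) = +0.152.
The image is virtual, upright and reduced, behind the mirror.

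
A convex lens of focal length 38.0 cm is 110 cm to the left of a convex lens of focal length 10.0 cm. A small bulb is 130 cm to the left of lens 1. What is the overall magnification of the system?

Lens 1: 1/d_i1 = 1/(38.0) − 1/(130) = 0.01862, so d_i1 = 53.70 cm; m₁ = −d_i1/d_o1 = -0.4131.
d_o2 = 110 − (53.70) = 56.30 cm.
Lens 2: 1/d_i2 = 1/(10.0) − 1/(56.30) = 0.08224, so d_i2 = 12.16 cm; m₂ = −d_i2/d_o2 = -0.2160.
m = m₁·m₂ = (-0.4131)(-0.2160) = +0.0892.

m = +0.0892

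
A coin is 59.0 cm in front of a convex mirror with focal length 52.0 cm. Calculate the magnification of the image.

m = +0.468

For a convex mirror, f = -52.0 cm.
1/d_i = 1/f − 1/d_o = 1/(-52.00) − 1/(59.0) = -0.03618, so d_i = -27.64 cm.
m = −d_i/d_o = −(-27.64)/(59.0) = +0.468.
The image is virtual, upright and reduced, behind the mirror.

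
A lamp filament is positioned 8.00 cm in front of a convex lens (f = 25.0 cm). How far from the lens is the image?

Lens equation: 1/s_i = 1/f − 1/s_o = 1/(25.00) − 1/(8.00) = 0.04000 − 0.1250 = -0.08500, so s_i = -11.8 cm.
The image is virtual, upright and enlarged, on the same side as the object.

11.8 cm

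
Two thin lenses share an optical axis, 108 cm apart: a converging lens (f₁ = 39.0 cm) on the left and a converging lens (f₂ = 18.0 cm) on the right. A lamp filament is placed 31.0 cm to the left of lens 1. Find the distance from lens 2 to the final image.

Lens 1: 1/d_i1 = 1/f₁ − 1/d_o1 = 1/(39.0) − 1/(31.0) = -0.006617, so d_i1 = -151.1 cm.
The intermediate image is 151.1 cm to the left of lens 1 (virtual), which is 108 − (-151.1) = 259.1 cm to the left of lens 2, so d_o2 = +259.1 cm.
Lens 2: 1/d_i2 = 1/f₂ − 1/d_o2 = 1/(18.0) − 1/(259.1) = 0.05170, so d_i2 = 19.3 cm.
The final image is real, 19.3 cm to the right of lens 2 (overall magnification ≈ -0.36).

19.3 cm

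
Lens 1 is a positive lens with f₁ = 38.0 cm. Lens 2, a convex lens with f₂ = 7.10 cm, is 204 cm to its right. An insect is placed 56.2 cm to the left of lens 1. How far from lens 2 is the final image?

7.73 cm

Lens 1: 1/d_i1 = 1/f₁ − 1/d_o1 = 1/(38.0) − 1/(56.2) = 0.008522, so d_i1 = 117.3 cm.
The intermediate image is 117.3 cm to the right of lens 1, which is 204 − (117.3) = 86.70 cm to the left of lens 2, so d_o2 = +86.70 cm.
Lens 2: 1/d_i2 = 1/f₂ − 1/d_o2 = 1/(7.10) − 1/(86.70) = 0.1293, so d_i2 = 7.73 cm.
The final image is real, 7.73 cm to the right of lens 2 (overall magnification ≈ 0.19).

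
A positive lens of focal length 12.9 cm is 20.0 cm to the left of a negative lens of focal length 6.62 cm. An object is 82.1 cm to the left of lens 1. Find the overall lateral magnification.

m = -0.109

Lens 1: 1/d_i1 = 1/(12.9) − 1/(82.1) = 0.06534, so d_i1 = 15.30 cm; m₁ = −d_i1/d_o1 = -0.1864.
d_o2 = 20.0 − (15.30) = 4.700 cm.
f₂ = −6.62 cm (diverging).
Lens 2: 1/d_i2 = 1/(-6.62) − 1/(4.700) = -0.3638, so d_i2 = -2.749 cm; m₂ = −d_i2/d_o2 = +0.5848.
m = m₁·m₂ = (-0.1864)(+0.5848) = -0.109.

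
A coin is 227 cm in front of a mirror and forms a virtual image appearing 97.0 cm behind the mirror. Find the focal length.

f = -169 cm (convex)

Virtual image ⇒ d_i = −97.0 cm.
1/f = 1/d_o + 1/d_i = 1/(227) + 1/(-97.0) = -0.005904, so f = -169 cm.
Since f is negative, the mirror is convex.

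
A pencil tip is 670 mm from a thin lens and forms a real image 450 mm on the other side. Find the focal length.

Real image ⇒ d_i = +450 mm.
1/f = 1/d_o + 1/d_i = 1/(670) + 1/(450) = 0.003715, so f = 269 mm.
Since f is positive, the thin lens is converging.

f = 269 mm (converging)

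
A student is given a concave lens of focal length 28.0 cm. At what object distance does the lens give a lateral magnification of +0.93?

2.11 cm

For a concave lens, f = -28.0 cm.
m = −d_i/d_o ⇒ d_i = −m·d_o.
1/f = 1/d_o + 1/d_i = 1/d_o − 1/(m·d_o) = (1 − 1/m)/d_o, so d_o = f(1 − 1/m) = (-28.00)(1 − 1/(+0.93)) = 2.11 cm.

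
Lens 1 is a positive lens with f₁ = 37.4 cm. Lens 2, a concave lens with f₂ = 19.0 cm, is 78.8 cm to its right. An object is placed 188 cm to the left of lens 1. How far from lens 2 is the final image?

Lens 1: 1/d_i1 = 1/f₁ − 1/d_o1 = 1/(37.4) − 1/(188) = 0.02142, so d_i1 = 46.69 cm.
The intermediate image is 46.69 cm to the right of lens 1, which is 78.8 − (46.69) = 32.11 cm to the left of lens 2, so d_o2 = +32.11 cm.
Lens 2 is diverging, so f₂ = −19.0 cm.
Lens 2: 1/d_i2 = 1/f₂ − 1/d_o2 = 1/(-19.0) − 1/(32.11) = -0.08377, so d_i2 = -11.9 cm.
The final image is virtual, 11.9 cm to the left of lens 2 (overall magnification ≈ -0.092).

11.9 cm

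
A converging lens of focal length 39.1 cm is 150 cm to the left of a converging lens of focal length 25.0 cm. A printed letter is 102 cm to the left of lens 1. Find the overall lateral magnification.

m = +0.252

Lens 1: 1/d_i1 = 1/(39.1) − 1/(102) = 0.01577, so d_i1 = 63.41 cm; m₁ = −d_i1/d_o1 = -0.6217.
d_o2 = 150 − (63.41) = 86.59 cm.
Lens 2: 1/d_i2 = 1/(25.0) − 1/(86.59) = 0.02845, so d_i2 = 35.15 cm; m₂ = −d_i2/d_o2 = -0.4059.
m = m₁·m₂ = (-0.6217)(-0.4059) = +0.252.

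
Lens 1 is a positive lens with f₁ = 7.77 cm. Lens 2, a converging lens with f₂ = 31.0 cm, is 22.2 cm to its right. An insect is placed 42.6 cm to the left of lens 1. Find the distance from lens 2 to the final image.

21.5 cm

Lens 1: 1/d_i1 = 1/f₁ − 1/d_o1 = 1/(7.77) − 1/(42.6) = 0.1052, so d_i1 = 9.503 cm.
The intermediate image is 9.503 cm to the right of lens 1, which is 22.2 − (9.503) = 12.70 cm to the left of lens 2, so d_o2 = +12.70 cm.
Lens 2: 1/d_i2 = 1/f₂ − 1/d_o2 = 1/(31.0) − 1/(12.70) = -0.04648, so d_i2 = -21.5 cm.
The final image is virtual, 21.5 cm to the left of lens 2 (overall magnification ≈ -0.38).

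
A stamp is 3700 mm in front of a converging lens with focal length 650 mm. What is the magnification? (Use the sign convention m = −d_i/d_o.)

1/d_i = 1/f − 1/d_o = 1/(650.0) − 1/(3700) = 0.001268, so d_i = 788.5 mm.
m = −d_i/d_o = −(788.5)/(3700) = -0.213.
The image is real, inverted and reduced, on the far side of the lens.

m = -0.213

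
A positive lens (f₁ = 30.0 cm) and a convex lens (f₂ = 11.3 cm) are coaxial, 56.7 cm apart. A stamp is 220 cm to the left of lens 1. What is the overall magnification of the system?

Lens 1: 1/d_i1 = 1/(30.0) − 1/(220) = 0.02879, so d_i1 = 34.74 cm; m₁ = −d_i1/d_o1 = -0.1579.
d_o2 = 56.7 − (34.74) = 21.96 cm.
Lens 2: 1/d_i2 = 1/(11.3) − 1/(21.96) = 0.04296, so d_i2 = 23.28 cm; m₂ = −d_i2/d_o2 = -1.060.
m = m₁·m₂ = (-0.1579)(-1.060) = +0.167.

m = +0.167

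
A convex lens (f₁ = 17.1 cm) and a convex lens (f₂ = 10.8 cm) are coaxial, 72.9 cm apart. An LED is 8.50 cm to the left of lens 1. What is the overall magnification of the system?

m = -0.272

Lens 1: 1/d_i1 = 1/(17.1) − 1/(8.50) = -0.05917, so d_i1 = -16.90 cm; m₁ = −d_i1/d_o1 = +1.988.
d_o2 = 72.9 − (-16.90) = 89.80 cm.
Lens 2: 1/d_i2 = 1/(10.8) − 1/(89.80) = 0.08146, so d_i2 = 12.28 cm; m₂ = −d_i2/d_o2 = -0.1367.
m = m₁·m₂ = (+1.988)(-0.1367) = -0.272.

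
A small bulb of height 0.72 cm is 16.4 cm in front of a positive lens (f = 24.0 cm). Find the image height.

1/d_i = 1/f − 1/d_o = 1/(24.00) − 1/(16.4) = -0.01931, so d_i = -51.79 cm.
m = −d_i/d_o = +3.158.
|h_i| = |m|·h_o = 3.158 × 0.72 = 2.27 cm. The image is virtual, upright and enlarged, on the same side as the object.

2.27 cm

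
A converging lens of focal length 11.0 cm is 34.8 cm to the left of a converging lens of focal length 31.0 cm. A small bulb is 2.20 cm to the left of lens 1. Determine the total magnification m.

m = -5.92

Lens 1: 1/d_i1 = 1/(11.0) − 1/(2.20) = -0.3636, so d_i1 = -2.750 cm; m₁ = −d_i1/d_o1 = +1.250.
d_o2 = 34.8 − (-2.750) = 37.55 cm.
Lens 2: 1/d_i2 = 1/(31.0) − 1/(37.55) = 0.005627, so d_i2 = 177.7 cm; m₂ = −d_i2/d_o2 = -4.733.
m = m₁·m₂ = (+1.250)(-4.733) = -5.92.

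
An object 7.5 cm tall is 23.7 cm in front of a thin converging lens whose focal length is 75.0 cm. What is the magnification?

m = +1.46

1/d_i = 1/f − 1/d_o = 1/(75.00) − 1/(23.7) = -0.02886, so d_i = -34.65 cm.
m = −d_i/d_o = −(-34.65)/(23.7) = +1.46.
The image is virtual, upright and enlarged, on the same side as the object.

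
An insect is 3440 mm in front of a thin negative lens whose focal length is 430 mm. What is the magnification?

m = +0.111

For a negative lens, f = -430 mm.
1/d_i = 1/f − 1/d_o = 1/(-430.0) − 1/(3440) = -0.002616, so d_i = -382.2 mm.
m = −d_i/d_o = −(-382.2)/(3440) = +0.111.
The image is virtual, upright and reduced, on the same side as the object.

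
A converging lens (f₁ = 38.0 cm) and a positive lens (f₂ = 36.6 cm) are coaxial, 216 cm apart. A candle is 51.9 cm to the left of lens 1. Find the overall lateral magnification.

Lens 1: 1/d_i1 = 1/(38.0) − 1/(51.9) = 0.007048, so d_i1 = 141.9 cm; m₁ = −d_i1/d_o1 = -2.734.
d_o2 = 216 − (141.9) = 74.10 cm.
Lens 2: 1/d_i2 = 1/(36.6) − 1/(74.10) = 0.01383, so d_i2 = 72.32 cm; m₂ = −d_i2/d_o2 = -0.9760.
m = m₁·m₂ = (-2.734)(-0.9760) = +2.67.

m = +2.67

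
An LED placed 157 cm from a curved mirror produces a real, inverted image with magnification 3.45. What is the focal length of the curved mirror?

m = −d_i/d_o ⇒ d_i = −m·d_o = −(-3.45)·(157) = 541.6 cm.
1/f = 1/d_o + 1/d_i = 1/(157) + 1/(541.6) = 0.008216, so f = 122 cm.
Since f is positive, the curved mirror is concave.

f = 122 cm (concave)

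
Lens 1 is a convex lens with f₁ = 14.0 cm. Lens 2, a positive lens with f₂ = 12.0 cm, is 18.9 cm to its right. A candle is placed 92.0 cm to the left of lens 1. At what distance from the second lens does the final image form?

Lens 1: 1/d_i1 = 1/f₁ − 1/d_o1 = 1/(14.0) − 1/(92.0) = 0.06056, so d_i1 = 16.51 cm.
The intermediate image is 16.51 cm to the right of lens 1, which is 18.9 − (16.51) = 2.390 cm to the left of lens 2, so d_o2 = +2.390 cm.
Lens 2: 1/d_i2 = 1/f₂ − 1/d_o2 = 1/(12.0) − 1/(2.390) = -0.3351, so d_i2 = -2.98 cm.
The final image is virtual, 2.98 cm to the left of lens 2 (overall magnification ≈ -0.22).

2.98 cm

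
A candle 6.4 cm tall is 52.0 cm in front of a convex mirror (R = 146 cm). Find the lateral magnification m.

m = +0.584

f = R/2 = 146/2 = 73.00 cm; for a convex mirror, f = -73.00 cm.
1/d_i = 1/f − 1/d_o = 1/(-73.00) − 1/(52.0) = -0.03293, so d_i = -30.37 cm.
m = −d_i/d_o = −(-30.37)/(52.0) = +0.584.
The image is virtual, upright and reduced, behind the mirror.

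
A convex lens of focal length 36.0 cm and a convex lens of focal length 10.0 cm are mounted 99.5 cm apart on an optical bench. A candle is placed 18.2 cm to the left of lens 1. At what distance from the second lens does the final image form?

Lens 1: 1/d_i1 = 1/f₁ − 1/d_o1 = 1/(36.0) − 1/(18.2) = -0.02717, so d_i1 = -36.81 cm.
The intermediate image is 36.81 cm to the left of lens 1 (virtual), which is 99.5 − (-36.81) = 136.3 cm to the left of lens 2, so d_o2 = +136.3 cm.
Lens 2: 1/d_i2 = 1/f₂ − 1/d_o2 = 1/(10.0) − 1/(136.3) = 0.09266, so d_i2 = 10.8 cm.
The final image is real, 10.8 cm to the right of lens 2 (overall magnification ≈ -0.16).

10.8 cm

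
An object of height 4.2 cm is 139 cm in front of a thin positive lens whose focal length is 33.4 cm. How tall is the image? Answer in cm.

1/d_i = 1/f − 1/d_o = 1/(33.40) − 1/(139) = 0.02275, so d_i = 43.96 cm.
m = −d_i/d_o = -0.3163.
|h_i| = |m|·h_o = 0.3163 × 4.2 = 1.33 cm. The image is real, inverted and reduced, on the far side of the lens.

1.33 cm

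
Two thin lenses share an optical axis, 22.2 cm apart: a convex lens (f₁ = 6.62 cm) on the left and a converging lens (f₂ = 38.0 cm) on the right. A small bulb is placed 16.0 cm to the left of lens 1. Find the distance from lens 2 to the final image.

15.3 cm

Lens 1: 1/d_i1 = 1/f₁ − 1/d_o1 = 1/(6.62) − 1/(16.0) = 0.08856, so d_i1 = 11.29 cm.
The intermediate image is 11.29 cm to the right of lens 1, which is 22.2 − (11.29) = 10.91 cm to the left of lens 2, so d_o2 = +10.91 cm.
Lens 2: 1/d_i2 = 1/f₂ − 1/d_o2 = 1/(38.0) − 1/(10.91) = -0.06534, so d_i2 = -15.3 cm.
The final image is virtual, 15.3 cm to the left of lens 2 (overall magnification ≈ -0.99).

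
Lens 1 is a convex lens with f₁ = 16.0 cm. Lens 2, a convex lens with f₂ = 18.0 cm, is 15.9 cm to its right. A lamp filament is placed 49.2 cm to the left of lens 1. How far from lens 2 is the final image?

5.45 cm

Lens 1: 1/d_i1 = 1/f₁ − 1/d_o1 = 1/(16.0) − 1/(49.2) = 0.04217, so d_i1 = 23.71 cm.
The intermediate image is 23.71 cm to the right of lens 1, which lies 7.810 cm to the right of lens 2 — a virtual object — so d_o2 = −7.810 cm.
Lens 2: 1/d_i2 = 1/f₂ − 1/d_o2 = 1/(18.0) − 1/(-7.810) = 0.1836, so d_i2 = 5.45 cm.
The final image is real, 5.45 cm to the right of lens 2 (overall magnification ≈ -0.34).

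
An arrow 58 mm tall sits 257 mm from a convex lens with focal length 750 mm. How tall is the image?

1/d_i = 1/f − 1/d_o = 1/(750.0) − 1/(257) = -0.002558, so d_i = -391.0 mm.
m = −d_i/d_o = +1.521.
|h_i| = |m|·h_o = 1.521 × 58 = 88.2 mm. The image is virtual, upright and enlarged, on the same side as the object.

88.2 mm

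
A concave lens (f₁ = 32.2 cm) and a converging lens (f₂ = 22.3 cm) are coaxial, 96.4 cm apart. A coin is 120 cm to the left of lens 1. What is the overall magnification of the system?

m = -0.0474

f₁ = −32.2 cm (diverging).
Lens 1: 1/d_i1 = 1/(-32.2) − 1/(120) = -0.03939, so d_i1 = -25.39 cm; m₁ = −d_i1/d_o1 = +0.2116.
d_o2 = 96.4 − (-25.39) = 121.8 cm.
Lens 2: 1/d_i2 = 1/(22.3) − 1/(121.8) = 0.03663, so d_i2 = 27.30 cm; m₂ = −d_i2/d_o2 = -0.2241.
m = m₁·m₂ = (+0.2116)(-0.2241) = -0.0474.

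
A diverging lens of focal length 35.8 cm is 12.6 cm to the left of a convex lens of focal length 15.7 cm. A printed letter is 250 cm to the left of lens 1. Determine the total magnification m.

f₁ = −35.8 cm (diverging).
Lens 1: 1/d_i1 = 1/(-35.8) − 1/(250) = -0.03193, so d_i1 = -31.32 cm; m₁ = −d_i1/d_o1 = +0.1253.
d_o2 = 12.6 − (-31.32) = 43.92 cm.
Lens 2: 1/d_i2 = 1/(15.7) − 1/(43.92) = 0.04093, so d_i2 = 24.43 cm; m₂ = −d_i2/d_o2 = -0.5563.
m = m₁·m₂ = (+0.1253)(-0.5563) = -0.0697.

m = -0.0697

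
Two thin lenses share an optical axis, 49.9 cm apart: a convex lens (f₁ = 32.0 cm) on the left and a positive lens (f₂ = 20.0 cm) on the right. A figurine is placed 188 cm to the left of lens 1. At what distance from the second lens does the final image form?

26.2 cm

Lens 1: 1/d_i1 = 1/f₁ − 1/d_o1 = 1/(32.0) − 1/(188) = 0.02593, so d_i1 = 38.56 cm.
The intermediate image is 38.56 cm to the right of lens 1, which is 49.9 − (38.56) = 11.34 cm to the left of lens 2, so d_o2 = +11.34 cm.
Lens 2: 1/d_i2 = 1/f₂ − 1/d_o2 = 1/(20.0) − 1/(11.34) = -0.03818, so d_i2 = -26.2 cm.
The final image is virtual, 26.2 cm to the left of lens 2 (overall magnification ≈ -0.47).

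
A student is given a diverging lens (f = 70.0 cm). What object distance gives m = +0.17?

342 cm

For a diverging lens, f = -70.0 cm.
m = −d_i/d_o ⇒ d_i = −m·d_o.
1/f = 1/d_o + 1/d_i = 1/d_o − 1/(m·d_o) = (1 − 1/m)/d_o, so d_o = f(1 − 1/m) = (-70.00)(1 − 1/(+0.17)) = 342 cm.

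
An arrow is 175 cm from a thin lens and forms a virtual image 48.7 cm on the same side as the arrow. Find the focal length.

Virtual image ⇒ d_i = −48.7 cm.
1/f = 1/d_o + 1/d_i = 1/(175) + 1/(-48.7) = -0.01482, so f = -67.5 cm.
Since f is negative, the thin lens is diverging.

f = -67.5 cm (diverging)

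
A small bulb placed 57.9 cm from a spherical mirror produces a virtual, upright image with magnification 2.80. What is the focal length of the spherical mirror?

m = −d_i/d_o ⇒ d_i = −m·d_o = −(+2.80)·(57.9) = -162.1 cm.
1/f = 1/d_o + 1/d_i = 1/(57.9) + 1/(-162.1) = 0.01110, so f = 90.1 cm.
Since f is positive, the spherical mirror is concave.

f = 90.1 cm (concave)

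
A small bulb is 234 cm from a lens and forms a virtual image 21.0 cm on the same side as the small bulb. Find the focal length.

Virtual image ⇒ d_i = −21.0 cm.
1/f = 1/d_o + 1/d_i = 1/(234) + 1/(-21.0) = -0.04335, so f = -23.1 cm.
Since f is negative, the lens is diverging.

f = -23.1 cm (diverging)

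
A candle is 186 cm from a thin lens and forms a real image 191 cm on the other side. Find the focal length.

Real image ⇒ d_i = +191 cm.
1/f = 1/d_o + 1/d_i = 1/(186) + 1/(191) = 0.01061, so f = 94.2 cm.
Since f is positive, the thin lens is converging.

f = 94.2 cm (converging)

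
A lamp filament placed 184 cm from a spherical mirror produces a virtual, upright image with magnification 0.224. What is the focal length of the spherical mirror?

m = −d_i/d_o ⇒ d_i = −m·d_o = −(+0.224)·(184) = -41.22 cm.
1/f = 1/d_o + 1/d_i = 1/(184) + 1/(-41.22) = -0.01883, so f = -53.1 cm.
Since f is negative, the spherical mirror is convex.

f = -53.1 cm (convex)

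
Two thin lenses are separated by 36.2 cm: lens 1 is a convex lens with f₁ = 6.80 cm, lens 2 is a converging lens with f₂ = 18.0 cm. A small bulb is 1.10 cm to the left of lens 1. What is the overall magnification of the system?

Lens 1: 1/d_i1 = 1/(6.80) − 1/(1.10) = -0.7620, so d_i1 = -1.312 cm; m₁ = −d_i1/d_o1 = +1.193.
d_o2 = 36.2 − (-1.312) = 37.51 cm.
Lens 2: 1/d_i2 = 1/(18.0) − 1/(37.51) = 0.02890, so d_i2 = 34.61 cm; m₂ = −d_i2/d_o2 = -0.9226.
m = m₁·m₂ = (+1.193)(-0.9226) = -1.10.

m = -1.10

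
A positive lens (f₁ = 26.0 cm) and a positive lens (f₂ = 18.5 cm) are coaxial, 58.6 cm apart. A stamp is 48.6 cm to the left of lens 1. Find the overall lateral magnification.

m = -1.35

Lens 1: 1/d_i1 = 1/(26.0) − 1/(48.6) = 0.01789, so d_i1 = 55.91 cm; m₁ = −d_i1/d_o1 = -1.150.
d_o2 = 58.6 − (55.91) = 2.690 cm.
Lens 2: 1/d_i2 = 1/(18.5) − 1/(2.690) = -0.3177, so d_i2 = -3.148 cm; m₂ = −d_i2/d_o2 = +1.170.
m = m₁·m₂ = (-1.150)(+1.170) = -1.35.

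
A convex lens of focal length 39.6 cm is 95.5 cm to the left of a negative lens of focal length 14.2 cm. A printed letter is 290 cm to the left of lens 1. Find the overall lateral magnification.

m = -0.0352

Lens 1: 1/d_i1 = 1/(39.6) − 1/(290) = 0.02180, so d_i1 = 45.86 cm; m₁ = −d_i1/d_o1 = -0.1581.
d_o2 = 95.5 − (45.86) = 49.64 cm.
f₂ = −14.2 cm (diverging).
Lens 2: 1/d_i2 = 1/(-14.2) − 1/(49.64) = -0.09057, so d_i2 = -11.04 cm; m₂ = −d_i2/d_o2 = +0.2224.
m = m₁·m₂ = (-0.1581)(+0.2224) = -0.0352.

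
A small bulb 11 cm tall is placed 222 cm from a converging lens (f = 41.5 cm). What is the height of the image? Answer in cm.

2.53 cm

1/d_i = 1/f − 1/d_o = 1/(41.50) − 1/(222) = 0.01959, so d_i = 51.04 cm.
m = −d_i/d_o = -0.2299.
|h_i| = |m|·h_o = 0.2299 × 11 = 2.53 cm. The image is real, inverted and reduced, on the far side of the lens.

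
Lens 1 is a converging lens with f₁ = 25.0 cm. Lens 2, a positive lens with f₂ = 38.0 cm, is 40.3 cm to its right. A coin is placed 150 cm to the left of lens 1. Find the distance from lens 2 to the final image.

14.1 cm

Lens 1: 1/d_i1 = 1/f₁ − 1/d_o1 = 1/(25.0) − 1/(150) = 0.03333, so d_i1 = 30.00 cm.
The intermediate image is 30.00 cm to the right of lens 1, which is 40.3 − (30.00) = 10.30 cm to the left of lens 2, so d_o2 = +10.30 cm.
Lens 2: 1/d_i2 = 1/f₂ − 1/d_o2 = 1/(38.0) − 1/(10.30) = -0.07077, so d_i2 = -14.1 cm.
The final image is virtual, 14.1 cm to the left of lens 2 (overall magnification ≈ -0.27).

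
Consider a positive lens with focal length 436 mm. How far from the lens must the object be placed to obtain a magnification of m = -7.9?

m = −d_i/d_o ⇒ d_i = −m·d_o.
1/f = 1/d_o + 1/d_i = 1/d_o − 1/(m·d_o) = (1 − 1/m)/d_o, so d_o = f(1 − 1/m) = (436.0)(1 − 1/(-7.9)) = 491 mm.

491 mm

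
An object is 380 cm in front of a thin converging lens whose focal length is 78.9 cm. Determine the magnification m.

1/d_i = 1/f − 1/d_o = 1/(78.90) − 1/(380) = 0.01004, so d_i = 99.57 cm.
m = −d_i/d_o = −(99.57)/(380) = -0.262.
The image is real, inverted and reduced, on the far side of the lens.

m = -0.262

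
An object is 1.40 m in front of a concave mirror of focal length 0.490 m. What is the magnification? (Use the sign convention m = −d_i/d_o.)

1/d_i = 1/f − 1/d_o = 1/(0.4900) − 1/(1.40) = 1.327, so d_i = 0.7538 m.
m = −d_i/d_o = −(0.7538)/(1.40) = -0.538.
The image is real, inverted and reduced, in front of the mirror.

m = -0.538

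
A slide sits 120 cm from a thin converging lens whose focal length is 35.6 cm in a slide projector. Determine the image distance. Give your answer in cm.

50.6 cm

Thin-lens equation: 1/d_i = 1/f − 1/d_o = 1/(35.60) − 1/(120) = 0.02809 − 0.008333 = 0.01976, so d_i = 50.6 cm.
The image is real, inverted and reduced, on the far side of the lens.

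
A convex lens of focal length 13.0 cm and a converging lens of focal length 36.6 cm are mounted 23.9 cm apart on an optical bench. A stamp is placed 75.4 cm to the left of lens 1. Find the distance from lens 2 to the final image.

10.6 cm

Lens 1: 1/d_i1 = 1/f₁ − 1/d_o1 = 1/(13.0) − 1/(75.4) = 0.06366, so d_i1 = 15.71 cm.
The intermediate image is 15.71 cm to the right of lens 1, which is 23.9 − (15.71) = 8.190 cm to the left of lens 2, so d_o2 = +8.190 cm.
Lens 2: 1/d_i2 = 1/f₂ − 1/d_o2 = 1/(36.6) − 1/(8.190) = -0.09478, so d_i2 = -10.6 cm.
The final image is virtual, 10.6 cm to the left of lens 2 (overall magnification ≈ -0.27).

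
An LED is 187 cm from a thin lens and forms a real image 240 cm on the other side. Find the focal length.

f = 105 cm (converging)

Real image ⇒ d_i = +240 cm.
1/f = 1/d_o + 1/d_i = 1/(187) + 1/(240) = 0.009514, so f = 105 cm.
Since f is positive, the thin lens is converging.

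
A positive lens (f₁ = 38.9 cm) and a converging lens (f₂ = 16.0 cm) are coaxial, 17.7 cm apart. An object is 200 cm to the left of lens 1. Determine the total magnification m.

m = -0.0829

Lens 1: 1/d_i1 = 1/(38.9) − 1/(200) = 0.02071, so d_i1 = 48.29 cm; m₁ = −d_i1/d_o1 = -0.2414.
d_o2 = 17.7 − (48.29) = -30.59 cm (virtual object).
Lens 2: 1/d_i2 = 1/(16.0) − 1/(-30.59) = 0.09519, so d_i2 = 10.51 cm; m₂ = −d_i2/d_o2 = +0.3434.
m = m₁·m₂ = (-0.2414)(+0.3434) = -0.0829.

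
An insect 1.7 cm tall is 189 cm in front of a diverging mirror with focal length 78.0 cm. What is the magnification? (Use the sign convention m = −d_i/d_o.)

m = +0.292

For a diverging mirror, f = -78.0 cm.
1/d_i = 1/f − 1/d_o = 1/(-78.00) − 1/(189) = -0.01811, so d_i = -55.21 cm.
m = −d_i/d_o = −(-55.21)/(189) = +0.292.
The image is virtual, upright and reduced, behind the mirror.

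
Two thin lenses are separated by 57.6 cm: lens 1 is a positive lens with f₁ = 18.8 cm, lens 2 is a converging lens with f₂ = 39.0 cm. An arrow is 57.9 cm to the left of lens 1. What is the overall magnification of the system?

m = -2.03

Lens 1: 1/d_i1 = 1/(18.8) − 1/(57.9) = 0.03592, so d_i1 = 27.84 cm; m₁ = −d_i1/d_o1 = -0.4808.
d_o2 = 57.6 − (27.84) = 29.76 cm.
Lens 2: 1/d_i2 = 1/(39.0) − 1/(29.76) = -0.007961, so d_i2 = -125.6 cm; m₂ = −d_i2/d_o2 = +4.221.
m = m₁·m₂ = (-0.4808)(+4.221) = -2.03.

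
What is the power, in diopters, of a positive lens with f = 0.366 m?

P = +2.73 D

P = 1/f = 1/(0.366 m) = +2.73 D.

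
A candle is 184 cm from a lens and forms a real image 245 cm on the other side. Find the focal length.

f = 105 cm (converging)

Real image ⇒ d_i = +245 cm.
1/f = 1/d_o + 1/d_i = 1/(184) + 1/(245) = 0.009516, so f = 105 cm.
Since f is positive, the lens is converging.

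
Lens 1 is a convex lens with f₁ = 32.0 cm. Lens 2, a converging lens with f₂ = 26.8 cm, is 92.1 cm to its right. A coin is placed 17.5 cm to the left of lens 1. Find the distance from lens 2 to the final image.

33.7 cm

Lens 1: 1/d_i1 = 1/f₁ − 1/d_o1 = 1/(32.0) − 1/(17.5) = -0.02589, so d_i1 = -38.62 cm.
The intermediate image is 38.62 cm to the left of lens 1 (virtual), which is 92.1 − (-38.62) = 130.7 cm to the left of lens 2, so d_o2 = +130.7 cm.
Lens 2: 1/d_i2 = 1/f₂ − 1/d_o2 = 1/(26.8) − 1/(130.7) = 0.02966, so d_i2 = 33.7 cm.
The final image is real, 33.7 cm to the right of lens 2 (overall magnification ≈ -0.57).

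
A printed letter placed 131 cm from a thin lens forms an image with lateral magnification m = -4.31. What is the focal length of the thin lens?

f = 106 cm (converging)

m = −d_i/d_o ⇒ d_i = −m·d_o = −(-4.31)·(131) = 564.6 cm.
1/f = 1/d_o + 1/d_i = 1/(131) + 1/(564.6) = 0.009405, so f = 106 cm.
Since f is positive, the thin lens is converging.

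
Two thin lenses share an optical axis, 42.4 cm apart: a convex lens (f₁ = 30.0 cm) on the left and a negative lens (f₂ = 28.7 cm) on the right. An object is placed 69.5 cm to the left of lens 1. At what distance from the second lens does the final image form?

Lens 1: 1/d_i1 = 1/f₁ − 1/d_o1 = 1/(30.0) − 1/(69.5) = 0.01894, so d_i1 = 52.78 cm.
The intermediate image is 52.78 cm to the right of lens 1, which lies 10.38 cm to the right of lens 2 — a virtual object — so d_o2 = −10.38 cm.
Lens 2 is diverging, so f₂ = −28.7 cm.
Lens 2: 1/d_i2 = 1/f₂ − 1/d_o2 = 1/(-28.7) − 1/(-10.38) = 0.06150, so d_i2 = 16.3 cm.
The final image is real, 16.3 cm to the right of lens 2 (overall magnification ≈ -1.2).

16.3 cm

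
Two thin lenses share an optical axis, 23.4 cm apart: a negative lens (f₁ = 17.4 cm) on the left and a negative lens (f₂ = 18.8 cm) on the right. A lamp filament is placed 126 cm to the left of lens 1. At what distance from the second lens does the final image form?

12.7 cm

Lens 1 is diverging, so f₁ = −17.4 cm.
Lens 1: 1/d_i1 = 1/f₁ − 1/d_o1 = 1/(-17.4) − 1/(126) = -0.06541, so d_i1 = -15.29 cm.
The intermediate image is 15.29 cm to the left of lens 1 (virtual), which is 23.4 − (-15.29) = 38.69 cm to the left of lens 2, so d_o2 = +38.69 cm.
Lens 2 is diverging, so f₂ = −18.8 cm.
Lens 2: 1/d_i2 = 1/f₂ − 1/d_o2 = 1/(-18.8) − 1/(38.69) = -0.07904, so d_i2 = -12.7 cm.
The final image is virtual, 12.7 cm to the left of lens 2 (overall magnification ≈ 0.040).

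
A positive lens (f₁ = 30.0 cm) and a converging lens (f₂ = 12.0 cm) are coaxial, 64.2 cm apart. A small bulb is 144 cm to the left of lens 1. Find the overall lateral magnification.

m = +0.221

Lens 1: 1/d_i1 = 1/(30.0) − 1/(144) = 0.02639, so d_i1 = 37.89 cm; m₁ = −d_i1/d_o1 = -0.2631.
d_o2 = 64.2 − (37.89) = 26.31 cm.
Lens 2: 1/d_i2 = 1/(12.0) − 1/(26.31) = 0.04532, so d_i2 = 22.06 cm; m₂ = −d_i2/d_o2 = -0.8386.
m = m₁·m₂ = (-0.2631)(-0.8386) = +0.221.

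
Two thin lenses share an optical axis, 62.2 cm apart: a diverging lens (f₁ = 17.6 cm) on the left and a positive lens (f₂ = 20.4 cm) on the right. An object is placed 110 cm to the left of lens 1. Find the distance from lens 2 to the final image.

Lens 1 is diverging, so f₁ = −17.6 cm.
Lens 1: 1/d_i1 = 1/f₁ − 1/d_o1 = 1/(-17.6) − 1/(110) = -0.06591, so d_i1 = -15.17 cm.
The intermediate image is 15.17 cm to the left of lens 1 (virtual), which is 62.2 − (-15.17) = 77.37 cm to the left of lens 2, so d_o2 = +77.37 cm.
Lens 2: 1/d_i2 = 1/f₂ − 1/d_o2 = 1/(20.4) − 1/(77.37) = 0.03609, so d_i2 = 27.7 cm.
The final image is real, 27.7 cm to the right of lens 2 (overall magnification ≈ -0.049).

27.7 cm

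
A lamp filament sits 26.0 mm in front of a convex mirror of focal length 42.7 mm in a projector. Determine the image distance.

16.2 mm

For a convex mirror, f = -42.7 mm.
Mirror equation: 1/d_i = 1/f − 1/d_o = 1/(-42.70) − 1/(26.0) = -0.02342 − 0.03846 = -0.06188, so d_i = -16.2 mm.
The image is virtual, upright and reduced, behind the mirror.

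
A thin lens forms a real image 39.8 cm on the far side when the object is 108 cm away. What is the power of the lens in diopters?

d_i = +39.8 cm.
1/f = 1/d_o + 1/d_i = 1/(108) + 1/(39.8) = 0.03438 cm⁻¹.
f = 29.08 cm = 0.2908 m, so P = 1/f = +3.44 D.

P = +3.44 D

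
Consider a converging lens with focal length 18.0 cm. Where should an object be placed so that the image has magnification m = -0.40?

m = −d_i/d_o ⇒ d_i = −m·d_o.
1/f = 1/d_o + 1/d_i = 1/d_o − 1/(m·d_o) = (1 − 1/m)/d_o, so d_o = f(1 − 1/m) = (18.00)(1 − 1/(-0.40)) = 63.0 cm.

63.0 cm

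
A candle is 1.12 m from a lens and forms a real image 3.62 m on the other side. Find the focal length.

f = 0.855 m (converging)

Real image ⇒ d_i = +3.62 m.
1/f = 1/d_o + 1/d_i = 1/(1.12) + 1/(3.62) = 1.169, so f = 0.855 m.
Since f is positive, the lens is converging.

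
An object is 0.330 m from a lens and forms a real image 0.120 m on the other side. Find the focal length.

f = 0.0880 m (converging)

Real image ⇒ d_i = +0.120 m.
1/f = 1/d_o + 1/d_i = 1/(0.330) + 1/(0.120) = 11.36, so f = 0.0880 m.
Since f is positive, the lens is converging.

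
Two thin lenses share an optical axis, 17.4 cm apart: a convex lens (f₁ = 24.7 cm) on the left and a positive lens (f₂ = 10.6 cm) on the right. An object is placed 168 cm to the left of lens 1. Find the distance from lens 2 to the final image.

5.53 cm

Lens 1: 1/d_i1 = 1/f₁ − 1/d_o1 = 1/(24.7) − 1/(168) = 0.03453, so d_i1 = 28.96 cm.
The intermediate image is 28.96 cm to the right of lens 1, which lies 11.56 cm to the right of lens 2 — a virtual object — so d_o2 = −11.56 cm.
Lens 2: 1/d_i2 = 1/f₂ − 1/d_o2 = 1/(10.6) − 1/(-11.56) = 0.1808, so d_i2 = 5.53 cm.
The final image is real, 5.53 cm to the right of lens 2 (overall magnification ≈ -0.082).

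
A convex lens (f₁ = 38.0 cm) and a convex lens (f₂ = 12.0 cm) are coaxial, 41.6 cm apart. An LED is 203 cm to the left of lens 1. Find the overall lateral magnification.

Lens 1: 1/d_i1 = 1/(38.0) − 1/(203) = 0.02139, so d_i1 = 46.75 cm; m₁ = −d_i1/d_o1 = -0.2303.
d_o2 = 41.6 − (46.75) = -5.150 cm (virtual object).
Lens 2: 1/d_i2 = 1/(12.0) − 1/(-5.150) = 0.2775, so d_i2 = 3.603 cm; m₂ = −d_i2/d_o2 = +0.6997.
m = m₁·m₂ = (-0.2303)(+0.6997) = -0.161.

m = -0.161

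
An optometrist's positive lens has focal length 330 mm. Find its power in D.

f = 33.0 cm = 0.330 m.
P = 1/f = 1/(0.330 m) = +3.03 D.

P = +3.03 D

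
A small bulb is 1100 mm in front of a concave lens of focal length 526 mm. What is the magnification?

For a concave lens, f = -526 mm.
1/d_i = 1/f − 1/d_o = 1/(-526.0) − 1/(1100) = -0.002810, so d_i = -355.8 mm.
m = −d_i/d_o = −(-355.8)/(1100) = +0.323.
The image is virtual, upright and reduced, on the same side as the object.

m = +0.323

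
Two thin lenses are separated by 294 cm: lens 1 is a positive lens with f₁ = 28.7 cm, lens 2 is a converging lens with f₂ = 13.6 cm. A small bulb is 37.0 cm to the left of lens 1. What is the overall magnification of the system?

m = +0.308

Lens 1: 1/d_i1 = 1/(28.7) − 1/(37.0) = 0.007816, so d_i1 = 127.9 cm; m₁ = −d_i1/d_o1 = -3.457.
d_o2 = 294 − (127.9) = 166.1 cm.
Lens 2: 1/d_i2 = 1/(13.6) − 1/(166.1) = 0.06751, so d_i2 = 14.81 cm; m₂ = −d_i2/d_o2 = -0.08918.
m = m₁·m₂ = (-3.457)(-0.08918) = +0.308.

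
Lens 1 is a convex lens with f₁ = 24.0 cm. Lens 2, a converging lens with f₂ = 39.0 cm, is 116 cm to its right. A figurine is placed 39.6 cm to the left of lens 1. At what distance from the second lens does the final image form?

Lens 1: 1/d_i1 = 1/f₁ − 1/d_o1 = 1/(24.0) − 1/(39.6) = 0.01641, so d_i1 = 60.92 cm.
The intermediate image is 60.92 cm to the right of lens 1, which is 116 − (60.92) = 55.08 cm to the left of lens 2, so d_o2 = +55.08 cm.
Lens 2: 1/d_i2 = 1/f₂ − 1/d_o2 = 1/(39.0) − 1/(55.08) = 0.007486, so d_i2 = 134 cm.
The final image is real, 134 cm to the right of lens 2 (overall magnification ≈ 3.7).

134 cm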